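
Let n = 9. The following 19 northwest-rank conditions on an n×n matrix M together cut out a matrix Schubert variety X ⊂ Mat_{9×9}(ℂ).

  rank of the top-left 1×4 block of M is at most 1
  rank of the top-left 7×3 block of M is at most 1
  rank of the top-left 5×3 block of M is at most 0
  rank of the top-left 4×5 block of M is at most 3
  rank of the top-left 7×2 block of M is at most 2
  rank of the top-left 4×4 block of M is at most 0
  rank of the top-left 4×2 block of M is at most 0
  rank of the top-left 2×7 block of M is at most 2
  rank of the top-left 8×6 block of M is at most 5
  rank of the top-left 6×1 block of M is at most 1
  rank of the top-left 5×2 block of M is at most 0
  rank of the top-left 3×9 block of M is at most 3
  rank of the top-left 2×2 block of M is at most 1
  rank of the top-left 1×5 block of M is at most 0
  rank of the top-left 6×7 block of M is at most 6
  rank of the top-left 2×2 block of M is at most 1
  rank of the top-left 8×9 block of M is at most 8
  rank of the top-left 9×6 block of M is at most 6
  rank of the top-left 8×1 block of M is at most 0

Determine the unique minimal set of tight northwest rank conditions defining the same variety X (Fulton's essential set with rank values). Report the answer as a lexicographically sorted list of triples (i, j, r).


Reconstructing r_w from the 19 given conditions:

  i=1: 0 | 0 | 0 | 0 | 0 | 1 | 1 | 1 | 1
  i=2: 0 | 0 | 0 | 0 | 1 | 2 | 2 | 2 | 2
  i=3: 0 | 0 | 0 | 0 | 1 | 2 | 3 | 3 | 3
  i=4: 0 | 0 | 0 | 0 | 1 | 2 | 3 | 4 | 4
  i=5: 0 | 0 | 0 | 1 | 2 | 3 | 4 | 5 | 5
  i=6: 0 | 1 | 1 | 2 | 3 | 4 | 5 | 6 | 6
  i=7: 0 | 1 | 1 | 2 | 3 | 4 | 5 | 6 | 7
  i=8: 0 | 1 | 2 | 3 | 4 | 5 | 6 | 7 | 8
  i=9: 1 | 2 | 3 | 4 | 5 | 6 | 7 | 8 | 9

second differences of R give the permutation w = (6, 5, 7, 8, 4, 2, 9, 3, 1).

D(w) has 24 cells with 5 SE-corners; essential set:

[(1, 5, 0), (4, 4, 0), (5, 3, 0), (7, 3, 1), (8, 1, 0)]


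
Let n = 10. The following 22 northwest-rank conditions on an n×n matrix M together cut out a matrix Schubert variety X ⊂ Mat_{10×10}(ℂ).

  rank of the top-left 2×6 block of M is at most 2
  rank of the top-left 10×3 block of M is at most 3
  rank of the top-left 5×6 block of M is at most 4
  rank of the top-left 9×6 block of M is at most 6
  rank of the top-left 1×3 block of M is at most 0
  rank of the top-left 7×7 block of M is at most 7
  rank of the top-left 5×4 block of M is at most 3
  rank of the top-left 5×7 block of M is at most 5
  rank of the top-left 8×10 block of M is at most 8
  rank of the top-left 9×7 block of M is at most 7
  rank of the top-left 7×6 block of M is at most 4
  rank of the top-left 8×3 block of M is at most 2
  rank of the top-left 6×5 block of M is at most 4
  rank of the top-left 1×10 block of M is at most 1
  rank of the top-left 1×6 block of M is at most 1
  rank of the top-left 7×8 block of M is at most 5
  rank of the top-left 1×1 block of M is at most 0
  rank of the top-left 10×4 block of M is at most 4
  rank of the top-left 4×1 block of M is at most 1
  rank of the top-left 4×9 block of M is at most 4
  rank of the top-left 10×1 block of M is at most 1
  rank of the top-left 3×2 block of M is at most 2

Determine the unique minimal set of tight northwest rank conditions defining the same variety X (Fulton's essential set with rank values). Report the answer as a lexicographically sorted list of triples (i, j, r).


Propagating the 22 rank bounds to every northwest block:

  row 1: 0 0 0 1 1 1 1 1 1 1
  row 2: 1 1 1 2 2 2 2 2 2 2
  row 3: 1 2 2 3 3 3 3 3 3 3
  row 4: 1 2 2 3 4 4 4 4 4 4
  row 5: 1 2 2 3 4 4 5 5 5 5
  row 6: 1 2 2 3 4 4 5 5 6 6
  row 7: 1 2 2 3 4 4 5 5 6 7
  row 8: 1 2 2 3 4 5 6 6 7 8
  row 9: 1 2 3 4 5 6 7 7 8 9
  row 10: 1 2 3 4 5 6 7 8 9 10

so w = (4, 1, 2, 5, 7, 9, 10, 6, 3, 8).

Rothe diagram D(w) (13 cells), 4 SE-corners (essential conditions):

[(1, 3, 0), (7, 6, 4), (7, 8, 5), (8, 3, 2)]


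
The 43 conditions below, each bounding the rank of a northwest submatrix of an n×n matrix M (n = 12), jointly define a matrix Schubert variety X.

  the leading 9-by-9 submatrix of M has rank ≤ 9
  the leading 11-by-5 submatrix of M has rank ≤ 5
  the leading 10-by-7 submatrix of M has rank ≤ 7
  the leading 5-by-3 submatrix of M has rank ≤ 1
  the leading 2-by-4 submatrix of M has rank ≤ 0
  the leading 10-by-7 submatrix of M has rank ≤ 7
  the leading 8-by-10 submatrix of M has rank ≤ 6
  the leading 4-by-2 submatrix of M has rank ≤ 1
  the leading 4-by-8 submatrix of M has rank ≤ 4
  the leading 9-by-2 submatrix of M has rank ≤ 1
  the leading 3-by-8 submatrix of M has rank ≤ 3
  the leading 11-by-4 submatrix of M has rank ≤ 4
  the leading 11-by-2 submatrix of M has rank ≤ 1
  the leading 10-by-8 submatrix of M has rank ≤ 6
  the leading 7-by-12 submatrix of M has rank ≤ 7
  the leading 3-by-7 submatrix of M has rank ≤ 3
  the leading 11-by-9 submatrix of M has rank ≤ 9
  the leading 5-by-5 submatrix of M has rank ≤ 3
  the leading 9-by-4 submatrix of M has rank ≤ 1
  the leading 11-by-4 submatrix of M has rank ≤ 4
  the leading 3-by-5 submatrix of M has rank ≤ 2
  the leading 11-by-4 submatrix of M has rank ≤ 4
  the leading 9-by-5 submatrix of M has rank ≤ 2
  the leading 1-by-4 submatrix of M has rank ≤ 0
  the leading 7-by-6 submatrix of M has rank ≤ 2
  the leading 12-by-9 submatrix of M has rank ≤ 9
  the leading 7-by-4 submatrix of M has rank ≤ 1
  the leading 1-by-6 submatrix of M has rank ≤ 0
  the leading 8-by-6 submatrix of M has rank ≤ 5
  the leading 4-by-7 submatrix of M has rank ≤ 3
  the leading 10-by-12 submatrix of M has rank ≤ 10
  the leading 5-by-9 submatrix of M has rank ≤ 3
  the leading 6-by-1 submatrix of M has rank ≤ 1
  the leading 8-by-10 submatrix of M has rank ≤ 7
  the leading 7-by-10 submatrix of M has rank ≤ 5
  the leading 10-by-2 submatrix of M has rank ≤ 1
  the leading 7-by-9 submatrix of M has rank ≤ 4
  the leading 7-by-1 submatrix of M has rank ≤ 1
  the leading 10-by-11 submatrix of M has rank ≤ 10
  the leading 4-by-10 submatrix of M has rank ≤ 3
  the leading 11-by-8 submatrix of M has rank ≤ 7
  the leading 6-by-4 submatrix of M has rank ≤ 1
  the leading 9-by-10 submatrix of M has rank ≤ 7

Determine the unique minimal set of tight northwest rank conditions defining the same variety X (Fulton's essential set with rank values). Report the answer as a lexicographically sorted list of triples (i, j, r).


The tightest implied rank at each (i,j), from the 43 conditions:

  row 1: 0 | 0 | 0 | 0 | 0 | 0 | 1 | 1 | 1 | 1 | 1 | 1
  row 2: 0 | 0 | 0 | 0 | 1 | 1 | 2 | 2 | 2 | 2 | 2 | 2
  row 3: 1 | 1 | 1 | 1 | 2 | 2 | 3 | 3 | 3 | 3 | 3 | 3
  row 4: 1 | 1 | 1 | 1 | 2 | 2 | 3 | 3 | 3 | 3 | 4 | 4
  row 5: 1 | 1 | 1 | 1 | 2 | 2 | 3 | 3 | 3 | 4 | 5 | 5
  row 6: 1 | 1 | 1 | 1 | 2 | 2 | 3 | 4 | 4 | 5 | 6 | 6
  row 7: 1 | 1 | 1 | 1 | 2 | 2 | 3 | 4 | 4 | 5 | 6 | 7
  row 8: 1 | 1 | 1 | 1 | 2 | 3 | 4 | 5 | 5 | 6 | 7 | 8
  row 9: 1 | 1 | 1 | 1 | 2 | 3 | 4 | 5 | 6 | 7 | 8 | 9
  row 10: 1 | 1 | 2 | 2 | 3 | 4 | 5 | 6 | 7 | 8 | 9 | 10
  row 11: 1 | 1 | 2 | 3 | 4 | 5 | 6 | 7 | 8 | 9 | 10 | 11
  row 12: 1 | 2 | 3 | 4 | 5 | 6 | 7 | 8 | 9 | 10 | 11 | 12

hence w(1..12) = (7, 5, 1, 11, 10, 8, 12, 6, 9, 3, 4, 2).

Rothe diagram D(w) (40 cells), 8 SE-corners (essential conditions):

[(1, 6, 0), (2, 4, 0), (4, 10, 3), (5, 9, 3), (7, 6, 2), (7, 9, 4), (9, 4, 1), (11, 2, 1)]


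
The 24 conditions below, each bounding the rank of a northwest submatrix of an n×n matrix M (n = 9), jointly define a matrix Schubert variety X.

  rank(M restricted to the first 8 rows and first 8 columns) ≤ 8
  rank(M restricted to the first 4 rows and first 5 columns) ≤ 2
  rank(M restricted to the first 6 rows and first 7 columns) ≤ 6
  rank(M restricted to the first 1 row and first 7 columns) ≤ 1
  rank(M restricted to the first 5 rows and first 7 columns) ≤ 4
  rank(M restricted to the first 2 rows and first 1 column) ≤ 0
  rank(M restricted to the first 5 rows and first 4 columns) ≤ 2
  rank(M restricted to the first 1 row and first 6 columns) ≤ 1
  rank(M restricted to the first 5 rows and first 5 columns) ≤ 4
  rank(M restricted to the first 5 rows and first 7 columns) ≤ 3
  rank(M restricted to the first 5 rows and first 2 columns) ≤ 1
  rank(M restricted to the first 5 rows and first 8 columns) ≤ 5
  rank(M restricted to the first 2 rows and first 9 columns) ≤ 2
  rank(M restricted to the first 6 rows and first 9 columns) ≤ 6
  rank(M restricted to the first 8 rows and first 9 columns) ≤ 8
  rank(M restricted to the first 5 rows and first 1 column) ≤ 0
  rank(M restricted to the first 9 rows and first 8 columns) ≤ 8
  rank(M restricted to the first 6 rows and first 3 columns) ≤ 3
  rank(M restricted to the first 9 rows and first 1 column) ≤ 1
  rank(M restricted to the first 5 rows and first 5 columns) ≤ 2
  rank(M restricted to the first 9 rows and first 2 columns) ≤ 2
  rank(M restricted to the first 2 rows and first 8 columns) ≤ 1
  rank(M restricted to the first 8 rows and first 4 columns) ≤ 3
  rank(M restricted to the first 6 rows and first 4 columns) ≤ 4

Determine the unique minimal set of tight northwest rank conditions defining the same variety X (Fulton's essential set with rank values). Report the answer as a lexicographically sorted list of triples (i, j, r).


Reconstructing r_w from the 24 given conditions:

  R[1]: 0 1 1 1 1 1 1 1 1
  R[2]: 0 1 1 1 1 1 1 1 2
  R[3]: 0 1 2 2 2 2 2 2 3
  R[4]: 0 1 2 2 2 3 3 3 4
  R[5]: 0 1 2 2 2 3 3 4 5
  R[6]: 1 2 3 3 3 4 4 5 6
  R[7]: 1 2 3 3 4 5 5 6 7
  R[8]: 1 2 3 3 4 5 6 7 8
  R[9]: 1 2 3 4 5 6 7 8 9

hence w(1..9) = (2, 9, 3, 6, 8, 1, 5, 7, 4).

Fulton essential set (5 of the 18 Rothe cells):

[(2, 8, 1), (5, 1, 0), (5, 5, 2), (5, 7, 3), (8, 4, 3)]


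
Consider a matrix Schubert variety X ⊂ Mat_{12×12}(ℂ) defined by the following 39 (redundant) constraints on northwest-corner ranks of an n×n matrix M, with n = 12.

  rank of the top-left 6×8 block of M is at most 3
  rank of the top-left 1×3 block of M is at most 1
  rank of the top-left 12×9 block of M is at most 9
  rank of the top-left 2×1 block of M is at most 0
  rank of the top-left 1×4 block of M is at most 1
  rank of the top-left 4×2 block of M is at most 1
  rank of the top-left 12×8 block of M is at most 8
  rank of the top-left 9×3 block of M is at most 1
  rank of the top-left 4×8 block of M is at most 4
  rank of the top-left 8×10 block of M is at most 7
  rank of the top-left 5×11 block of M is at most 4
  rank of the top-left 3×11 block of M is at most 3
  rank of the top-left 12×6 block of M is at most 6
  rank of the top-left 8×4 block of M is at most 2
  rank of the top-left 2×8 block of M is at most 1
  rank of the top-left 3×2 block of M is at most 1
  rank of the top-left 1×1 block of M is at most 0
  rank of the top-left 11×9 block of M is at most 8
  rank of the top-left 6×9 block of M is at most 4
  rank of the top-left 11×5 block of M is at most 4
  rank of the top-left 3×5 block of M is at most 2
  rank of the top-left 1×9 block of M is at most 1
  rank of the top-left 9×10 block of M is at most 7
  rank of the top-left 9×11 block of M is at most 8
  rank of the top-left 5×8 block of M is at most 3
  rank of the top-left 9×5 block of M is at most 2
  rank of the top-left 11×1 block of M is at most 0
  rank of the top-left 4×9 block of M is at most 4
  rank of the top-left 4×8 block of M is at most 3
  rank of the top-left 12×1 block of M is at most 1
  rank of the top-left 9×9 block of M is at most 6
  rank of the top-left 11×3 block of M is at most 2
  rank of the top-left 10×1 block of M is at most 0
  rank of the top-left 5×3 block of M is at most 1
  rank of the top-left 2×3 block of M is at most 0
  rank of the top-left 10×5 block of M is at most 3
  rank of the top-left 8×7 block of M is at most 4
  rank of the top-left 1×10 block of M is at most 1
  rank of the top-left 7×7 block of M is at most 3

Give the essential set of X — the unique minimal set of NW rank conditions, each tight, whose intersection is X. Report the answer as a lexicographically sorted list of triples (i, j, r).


Computing R[i][j] = min implied NW-rank bound (n=12, 39 conditions):

  R[1]: 0 | 0 | 0 | 1 | 1 | 1 | 1 | 1 | 1 | 1 | 1 | 1
  R[2]: 0 | 0 | 0 | 1 | 1 | 1 | 1 | 1 | 2 | 2 | 2 | 2
  R[3]: 0 | 1 | 1 | 2 | 2 | 2 | 2 | 2 | 3 | 3 | 3 | 3
  R[4]: 0 | 1 | 1 | 2 | 2 | 3 | 3 | 3 | 4 | 4 | 4 | 4
  R[5]: 0 | 1 | 1 | 2 | 2 | 3 | 3 | 3 | 4 | 4 | 4 | 5
  R[6]: 0 | 1 | 1 | 2 | 2 | 3 | 3 | 3 | 4 | 5 | 5 | 6
  R[7]: 0 | 1 | 1 | 2 | 2 | 3 | 3 | 4 | 5 | 6 | 6 | 7
  R[8]: 0 | 1 | 1 | 2 | 2 | 3 | 4 | 5 | 6 | 7 | 7 | 8
  R[9]: 0 | 1 | 1 | 2 | 2 | 3 | 4 | 5 | 6 | 7 | 8 | 9
  R[10]: 0 | 1 | 2 | 3 | 3 | 4 | 5 | 6 | 7 | 8 | 9 | 10
  R[11]: 0 | 1 | 2 | 3 | 4 | 5 | 6 | 7 | 8 | 9 | 10 | 11
  R[12]: 1 | 2 | 3 | 4 | 5 | 6 | 7 | 8 | 9 | 10 | 11 | 12

the unique w with this rank table is (4, 9, 2, 6, 12, 10, 8, 7, 11, 3, 5, 1).

ℓ(w)=38; the 8 essential cells (i,j,r):

[(2, 3, 0), (2, 8, 1), (5, 11, 4), (6, 8, 3), (7, 7, 3), (9, 3, 1), (9, 5, 2), (11, 1, 0)]


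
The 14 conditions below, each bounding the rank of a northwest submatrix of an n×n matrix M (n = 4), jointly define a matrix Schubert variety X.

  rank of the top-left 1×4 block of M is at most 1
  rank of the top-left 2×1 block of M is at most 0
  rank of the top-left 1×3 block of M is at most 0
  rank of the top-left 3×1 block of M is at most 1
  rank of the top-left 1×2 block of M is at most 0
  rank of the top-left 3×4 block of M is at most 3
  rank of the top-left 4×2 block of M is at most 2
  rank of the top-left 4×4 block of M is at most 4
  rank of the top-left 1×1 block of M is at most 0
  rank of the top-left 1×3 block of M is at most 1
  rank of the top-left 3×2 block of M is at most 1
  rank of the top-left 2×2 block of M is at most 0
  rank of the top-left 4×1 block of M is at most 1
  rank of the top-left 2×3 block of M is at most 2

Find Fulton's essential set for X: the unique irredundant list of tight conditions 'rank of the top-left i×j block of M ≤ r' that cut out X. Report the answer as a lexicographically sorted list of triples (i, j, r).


Rank table r_w(4×4) implied by the 14 constraints:

  i=1: 0  0  0  1
  i=2: 0  0  1  2
  i=3: 1  1  2  3
  i=4: 1  2  3  4

giving w = (4, 3, 1, 2) via Δ²R.

D(w) has 5 cells with 2 SE-corners; essential set:

[(1, 3, 0), (2, 2, 0)]


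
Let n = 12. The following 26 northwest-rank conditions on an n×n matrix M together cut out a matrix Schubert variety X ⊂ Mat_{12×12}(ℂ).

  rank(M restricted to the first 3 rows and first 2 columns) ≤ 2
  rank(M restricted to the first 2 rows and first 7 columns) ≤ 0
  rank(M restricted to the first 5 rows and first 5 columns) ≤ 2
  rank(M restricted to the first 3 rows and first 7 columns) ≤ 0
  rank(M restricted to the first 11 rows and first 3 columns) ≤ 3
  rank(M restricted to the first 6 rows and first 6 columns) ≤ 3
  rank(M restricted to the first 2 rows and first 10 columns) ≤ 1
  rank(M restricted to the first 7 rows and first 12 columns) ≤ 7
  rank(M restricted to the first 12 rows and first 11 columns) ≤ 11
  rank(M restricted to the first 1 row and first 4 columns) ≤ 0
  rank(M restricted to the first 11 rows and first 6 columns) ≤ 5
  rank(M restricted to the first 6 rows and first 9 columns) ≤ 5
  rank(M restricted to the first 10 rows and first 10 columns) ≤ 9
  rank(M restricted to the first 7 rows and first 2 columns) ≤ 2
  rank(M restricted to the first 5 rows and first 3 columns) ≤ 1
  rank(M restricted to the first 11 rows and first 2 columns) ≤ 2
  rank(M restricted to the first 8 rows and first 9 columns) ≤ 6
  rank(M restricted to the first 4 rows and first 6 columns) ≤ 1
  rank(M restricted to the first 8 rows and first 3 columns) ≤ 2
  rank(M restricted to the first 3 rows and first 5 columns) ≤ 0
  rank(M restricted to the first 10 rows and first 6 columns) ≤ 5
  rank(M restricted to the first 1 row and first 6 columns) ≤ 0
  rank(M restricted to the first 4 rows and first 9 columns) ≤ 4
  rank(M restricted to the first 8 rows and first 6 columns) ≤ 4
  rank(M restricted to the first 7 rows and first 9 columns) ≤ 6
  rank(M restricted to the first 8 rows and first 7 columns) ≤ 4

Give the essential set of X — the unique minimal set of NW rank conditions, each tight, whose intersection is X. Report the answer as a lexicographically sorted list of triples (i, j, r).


Rank table r_w(12×12) implied by the 26 constraints:

  i=1: 0  0  0  0  0  0  0  1  1  1  1  1
  i=2: 0  0  0  0  0  0  0  1  1  1  2  2
  i=3: 0  0  0  0  0  0  0  1  2  2  3  3
  i=4: 1  1  1  1  1  1  1  2  3  3  4  4
  i=5: 1  1  1  2  2  2  2  3  4  4  5  5
  i=6: 1  2  2  3  3  3  3  4  5  5  6  6
  i=7: 1  2  2  3  4  4  4  5  6  6  7  7
  i=8: 1  2  2  3  4  4  4  5  6  7  8  8
  i=9: 1  2  3  4  5  5  5  6  7  8  9  9
  i=10: 1  2  3  4  5  5  6  7  8  9  10  10
  i=11: 1  2  3  4  5  5  6  7  8  9  10  11
  i=12: 1  2  3  4  5  6  7  8  9  10  11  12

second differences of R give the permutation w = (8, 11, 9, 1, 4, 2, 5, 10, 3, 7, 12, 6).

ℓ(w)=31; the 6 essential cells (i,j,r):

[(2, 10, 1), (3, 7, 0), (5, 3, 1), (8, 3, 2), (8, 7, 4), (11, 6, 5)]


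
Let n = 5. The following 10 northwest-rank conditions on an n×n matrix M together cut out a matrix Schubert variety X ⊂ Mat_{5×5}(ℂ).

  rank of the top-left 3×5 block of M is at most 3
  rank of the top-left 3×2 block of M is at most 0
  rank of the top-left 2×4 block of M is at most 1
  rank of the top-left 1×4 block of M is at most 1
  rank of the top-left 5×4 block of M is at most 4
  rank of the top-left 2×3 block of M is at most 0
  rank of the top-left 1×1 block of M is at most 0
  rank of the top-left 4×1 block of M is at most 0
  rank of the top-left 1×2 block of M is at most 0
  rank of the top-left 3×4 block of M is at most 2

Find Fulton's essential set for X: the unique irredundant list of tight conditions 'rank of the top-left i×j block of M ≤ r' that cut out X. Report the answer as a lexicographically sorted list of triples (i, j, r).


Recovering R(i,j) via the rank-extension bound from the 10 conditions:

  row 1: 0, 0, 0, 1, 1
  row 2: 0, 0, 0, 1, 2
  row 3: 0, 0, 1, 2, 3
  row 4: 0, 1, 2, 3, 4
  row 5: 1, 2, 3, 4, 5

hence w(1..5) = (4, 5, 3, 2, 1).

Fulton essential set (3 of the 9 Rothe cells):

[(2, 3, 0), (3, 2, 0), (4, 1, 0)]


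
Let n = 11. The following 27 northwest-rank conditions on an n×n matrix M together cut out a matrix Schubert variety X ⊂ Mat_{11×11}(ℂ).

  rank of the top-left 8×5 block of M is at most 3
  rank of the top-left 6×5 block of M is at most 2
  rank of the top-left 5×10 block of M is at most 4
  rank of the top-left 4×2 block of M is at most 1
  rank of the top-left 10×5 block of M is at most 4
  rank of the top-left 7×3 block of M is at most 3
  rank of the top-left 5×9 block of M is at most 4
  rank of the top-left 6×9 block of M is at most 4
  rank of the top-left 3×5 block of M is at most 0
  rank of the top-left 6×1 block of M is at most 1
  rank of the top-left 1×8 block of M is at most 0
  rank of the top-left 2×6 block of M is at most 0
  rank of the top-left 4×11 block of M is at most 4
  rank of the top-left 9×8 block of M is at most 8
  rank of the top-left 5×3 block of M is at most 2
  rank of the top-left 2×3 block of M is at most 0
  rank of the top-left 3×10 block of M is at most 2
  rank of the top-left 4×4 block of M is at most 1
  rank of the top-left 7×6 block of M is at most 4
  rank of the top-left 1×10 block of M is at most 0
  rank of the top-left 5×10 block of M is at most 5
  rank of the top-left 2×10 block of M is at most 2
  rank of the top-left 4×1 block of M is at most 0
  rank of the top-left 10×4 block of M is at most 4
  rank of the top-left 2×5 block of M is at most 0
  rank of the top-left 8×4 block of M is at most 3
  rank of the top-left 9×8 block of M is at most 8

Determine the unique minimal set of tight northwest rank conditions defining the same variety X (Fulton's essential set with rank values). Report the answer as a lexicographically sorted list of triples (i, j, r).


Reconstructing r_w from the 27 given conditions:

  0 | 0 | 0 | 0 | 0 | 0 | 0 | 0 | 0 | 0 | 1
  0 | 0 | 0 | 0 | 0 | 0 | 1 | 1 | 1 | 1 | 2
  0 | 0 | 0 | 0 | 0 | 1 | 2 | 2 | 2 | 2 | 3
  0 | 1 | 1 | 1 | 1 | 2 | 3 | 3 | 3 | 3 | 4
  1 | 2 | 2 | 2 | 2 | 3 | 4 | 4 | 4 | 4 | 5
  1 | 2 | 2 | 2 | 2 | 3 | 4 | 4 | 4 | 5 | 6
  1 | 2 | 3 | 3 | 3 | 4 | 5 | 5 | 5 | 6 | 7
  1 | 2 | 3 | 3 | 3 | 4 | 5 | 6 | 6 | 7 | 8
  1 | 2 | 3 | 4 | 4 | 5 | 6 | 7 | 7 | 8 | 9
  1 | 2 | 3 | 4 | 4 | 5 | 6 | 7 | 8 | 9 | 10
  1 | 2 | 3 | 4 | 5 | 6 | 7 | 8 | 9 | 10 | 11

so w = (11, 7, 6, 2, 1, 10, 3, 8, 4, 9, 5).

Rothe diagram D(w) (30 cells), 8 SE-corners (essential conditions):

[(1, 10, 0), (2, 6, 0), (3, 5, 0), (4, 1, 0), (6, 5, 2), (6, 9, 4), (8, 5, 3), (10, 5, 4)]


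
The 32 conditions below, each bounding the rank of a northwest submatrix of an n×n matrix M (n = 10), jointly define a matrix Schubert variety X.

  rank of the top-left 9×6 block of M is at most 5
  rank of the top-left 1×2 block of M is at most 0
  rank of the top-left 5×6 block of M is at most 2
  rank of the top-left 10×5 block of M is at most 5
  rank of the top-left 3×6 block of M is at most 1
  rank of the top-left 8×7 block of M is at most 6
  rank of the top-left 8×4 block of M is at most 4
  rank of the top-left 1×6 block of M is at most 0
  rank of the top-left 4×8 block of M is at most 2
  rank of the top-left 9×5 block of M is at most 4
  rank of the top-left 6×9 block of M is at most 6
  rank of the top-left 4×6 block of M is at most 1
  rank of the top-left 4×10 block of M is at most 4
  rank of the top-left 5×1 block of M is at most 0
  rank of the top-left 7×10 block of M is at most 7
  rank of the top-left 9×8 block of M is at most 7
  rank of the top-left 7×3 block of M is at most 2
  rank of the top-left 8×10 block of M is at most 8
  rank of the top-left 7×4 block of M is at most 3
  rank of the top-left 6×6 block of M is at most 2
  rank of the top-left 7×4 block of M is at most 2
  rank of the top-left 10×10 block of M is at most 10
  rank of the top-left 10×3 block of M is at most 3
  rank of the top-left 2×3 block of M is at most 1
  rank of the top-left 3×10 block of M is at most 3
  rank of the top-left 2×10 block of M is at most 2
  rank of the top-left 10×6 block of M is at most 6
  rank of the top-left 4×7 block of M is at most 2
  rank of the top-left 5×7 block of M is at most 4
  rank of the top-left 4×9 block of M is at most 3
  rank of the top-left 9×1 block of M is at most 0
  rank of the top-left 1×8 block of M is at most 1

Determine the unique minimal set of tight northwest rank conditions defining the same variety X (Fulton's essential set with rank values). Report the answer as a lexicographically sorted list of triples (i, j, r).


Computing R[i][j] = min implied NW-rank bound (n=10, 32 conditions):

  R[1]: 0 0 0 0 0 0 1 1 1 1
  R[2]: 0 1 1 1 1 1 2 2 2 2
  R[3]: 0 1 1 1 1 1 2 2 3 3
  R[4]: 0 1 1 1 1 1 2 2 3 4
  R[5]: 0 1 2 2 2 2 3 3 4 5
  R[6]: 0 1 2 2 2 2 3 4 5 6
  R[7]: 0 1 2 2 3 3 4 5 6 7
  R[8]: 0 1 2 3 4 4 5 6 7 8
  R[9]: 0 1 2 3 4 5 6 7 8 9
  R[10]: 1 2 3 4 5 6 7 8 9 10

the unique w with this rank table is (7, 2, 9, 10, 3, 8, 5, 4, 6, 1).

6 SE-corners of the 28-cell Rothe diagram give Ess(w):

[(1, 6, 0), (4, 6, 1), (4, 8, 2), (6, 6, 2), (7, 4, 2), (9, 1, 0)]


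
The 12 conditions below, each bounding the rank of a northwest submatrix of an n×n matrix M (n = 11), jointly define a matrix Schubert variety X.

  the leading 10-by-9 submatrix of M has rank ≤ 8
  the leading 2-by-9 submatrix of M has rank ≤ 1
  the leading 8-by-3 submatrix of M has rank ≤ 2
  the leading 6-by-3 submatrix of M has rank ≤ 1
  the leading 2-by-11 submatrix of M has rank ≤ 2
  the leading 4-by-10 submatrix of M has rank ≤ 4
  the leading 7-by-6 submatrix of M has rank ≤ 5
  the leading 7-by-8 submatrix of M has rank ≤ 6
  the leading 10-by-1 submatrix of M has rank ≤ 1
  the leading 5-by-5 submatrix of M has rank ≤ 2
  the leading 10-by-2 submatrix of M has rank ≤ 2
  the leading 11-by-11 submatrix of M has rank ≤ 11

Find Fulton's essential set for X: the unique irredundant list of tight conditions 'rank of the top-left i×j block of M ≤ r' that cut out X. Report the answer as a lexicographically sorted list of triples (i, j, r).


Recovering R(i,j) via the rank-extension bound from the 12 conditions:

  R[1]: 1 1 1 1 1 1 1 1 1 1 1
  R[2]: 1 1 1 1 1 1 1 1 1 2 2
  R[3]: 1 1 1 2 2 2 2 2 2 3 3
  R[4]: 1 1 1 2 2 3 3 3 3 4 4
  R[5]: 1 1 1 2 2 3 4 4 4 5 5
  R[6]: 1 1 1 2 3 4 5 5 5 6 6
  R[7]: 1 2 2 3 4 5 6 6 6 7 7
  R[8]: 1 2 2 3 4 5 6 7 7 8 8
  R[9]: 1 2 3 4 5 6 7 8 8 9 9
  R[10]: 1 2 3 4 5 6 7 8 8 9 10
  R[11]: 1 2 3 4 5 6 7 8 9 10 11

so w = (1, 10, 4, 6, 7, 5, 2, 8, 3, 11, 9).

5 SE-corners of the 20-cell Rothe diagram give Ess(w):

[(2, 9, 1), (5, 5, 2), (6, 3, 1), (8, 3, 2), (10, 9, 8)]


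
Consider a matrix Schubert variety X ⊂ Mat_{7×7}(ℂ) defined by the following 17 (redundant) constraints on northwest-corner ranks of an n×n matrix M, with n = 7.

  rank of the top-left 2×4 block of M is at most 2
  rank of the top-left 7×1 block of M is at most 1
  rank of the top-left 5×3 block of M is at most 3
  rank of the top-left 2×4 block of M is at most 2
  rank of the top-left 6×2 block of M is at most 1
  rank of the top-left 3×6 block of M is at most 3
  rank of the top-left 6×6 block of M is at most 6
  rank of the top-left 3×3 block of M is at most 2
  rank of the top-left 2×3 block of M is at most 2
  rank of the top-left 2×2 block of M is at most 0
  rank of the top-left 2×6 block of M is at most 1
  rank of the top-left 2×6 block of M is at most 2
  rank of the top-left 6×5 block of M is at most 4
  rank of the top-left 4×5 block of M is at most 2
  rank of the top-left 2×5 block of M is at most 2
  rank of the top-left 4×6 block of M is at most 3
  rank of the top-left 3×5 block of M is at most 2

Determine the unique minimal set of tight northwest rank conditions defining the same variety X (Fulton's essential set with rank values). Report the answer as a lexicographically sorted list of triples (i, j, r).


Computing R[i][j] = min implied NW-rank bound (n=7, 17 conditions):

  i=1: 0, 0, 1, 1, 1, 1, 1
  i=2: 0, 0, 1, 1, 1, 1, 2
  i=3: 1, 1, 2, 2, 2, 2, 3
  i=4: 1, 1, 2, 2, 2, 3, 4
  i=5: 1, 1, 2, 3, 3, 4, 5
  i=6: 1, 1, 2, 3, 4, 5, 6
  i=7: 1, 2, 3, 4, 5, 6, 7

reading off 1-entries of Δ²R: w = (3, 7, 1, 6, 4, 5, 2).

Fulton essential set (4 of the 12 Rothe cells):

[(2, 2, 0), (2, 6, 1), (4, 5, 2), (6, 2, 1)]


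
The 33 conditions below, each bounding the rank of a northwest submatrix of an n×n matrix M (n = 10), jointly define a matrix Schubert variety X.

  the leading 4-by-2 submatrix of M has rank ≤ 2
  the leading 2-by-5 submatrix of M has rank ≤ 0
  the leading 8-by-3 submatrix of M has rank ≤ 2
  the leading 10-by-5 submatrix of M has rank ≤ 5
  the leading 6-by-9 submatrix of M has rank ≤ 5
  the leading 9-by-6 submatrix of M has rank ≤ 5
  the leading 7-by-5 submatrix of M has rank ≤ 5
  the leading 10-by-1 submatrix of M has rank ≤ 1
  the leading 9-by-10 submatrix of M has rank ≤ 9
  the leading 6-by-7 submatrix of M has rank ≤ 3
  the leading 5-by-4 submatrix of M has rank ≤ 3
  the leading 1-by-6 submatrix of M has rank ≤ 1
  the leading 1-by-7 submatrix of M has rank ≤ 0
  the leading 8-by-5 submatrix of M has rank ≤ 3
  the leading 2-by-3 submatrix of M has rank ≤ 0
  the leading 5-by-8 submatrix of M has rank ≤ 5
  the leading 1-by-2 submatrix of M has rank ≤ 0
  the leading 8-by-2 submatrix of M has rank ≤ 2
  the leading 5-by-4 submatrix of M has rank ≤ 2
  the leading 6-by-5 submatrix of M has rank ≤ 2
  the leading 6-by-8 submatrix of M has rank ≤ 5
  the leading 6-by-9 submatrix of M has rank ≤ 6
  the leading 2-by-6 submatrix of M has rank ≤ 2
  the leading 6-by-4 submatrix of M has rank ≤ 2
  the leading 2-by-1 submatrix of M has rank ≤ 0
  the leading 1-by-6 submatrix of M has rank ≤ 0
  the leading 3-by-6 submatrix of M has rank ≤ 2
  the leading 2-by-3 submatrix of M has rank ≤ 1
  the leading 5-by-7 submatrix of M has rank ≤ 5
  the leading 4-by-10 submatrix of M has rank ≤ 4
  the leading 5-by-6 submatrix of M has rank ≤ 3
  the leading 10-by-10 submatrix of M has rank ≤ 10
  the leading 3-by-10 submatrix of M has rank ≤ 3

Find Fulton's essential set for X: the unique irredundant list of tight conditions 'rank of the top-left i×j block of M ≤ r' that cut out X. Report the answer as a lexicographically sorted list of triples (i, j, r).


Computing R[i][j] = min implied NW-rank bound (n=10, 33 conditions):

  row 1: 0, 0, 0, 0, 0, 0, 0, 1, 1, 1
  row 2: 0, 0, 0, 0, 0, 1, 1, 2, 2, 2
  row 3: 1, 1, 1, 1, 1, 2, 2, 3, 3, 3
  row 4: 1, 2, 2, 2, 2, 3, 3, 4, 4, 4
  row 5: 1, 2, 2, 2, 2, 3, 3, 4, 5, 5
  row 6: 1, 2, 2, 2, 2, 3, 3, 4, 5, 6
  row 7: 1, 2, 2, 3, 3, 4, 4, 5, 6, 7
  row 8: 1, 2, 2, 3, 3, 4, 5, 6, 7, 8
  row 9: 1, 2, 3, 4, 4, 5, 6, 7, 8, 9
  row 10: 1, 2, 3, 4, 5, 6, 7, 8, 9, 10

hence w(1..10) = (8, 6, 1, 2, 9, 10, 4, 7, 3, 5).

6 SE-corners of the 23-cell Rothe diagram give Ess(w):

[(1, 7, 0), (2, 5, 0), (6, 5, 2), (6, 7, 3), (8, 3, 2), (8, 5, 3)]


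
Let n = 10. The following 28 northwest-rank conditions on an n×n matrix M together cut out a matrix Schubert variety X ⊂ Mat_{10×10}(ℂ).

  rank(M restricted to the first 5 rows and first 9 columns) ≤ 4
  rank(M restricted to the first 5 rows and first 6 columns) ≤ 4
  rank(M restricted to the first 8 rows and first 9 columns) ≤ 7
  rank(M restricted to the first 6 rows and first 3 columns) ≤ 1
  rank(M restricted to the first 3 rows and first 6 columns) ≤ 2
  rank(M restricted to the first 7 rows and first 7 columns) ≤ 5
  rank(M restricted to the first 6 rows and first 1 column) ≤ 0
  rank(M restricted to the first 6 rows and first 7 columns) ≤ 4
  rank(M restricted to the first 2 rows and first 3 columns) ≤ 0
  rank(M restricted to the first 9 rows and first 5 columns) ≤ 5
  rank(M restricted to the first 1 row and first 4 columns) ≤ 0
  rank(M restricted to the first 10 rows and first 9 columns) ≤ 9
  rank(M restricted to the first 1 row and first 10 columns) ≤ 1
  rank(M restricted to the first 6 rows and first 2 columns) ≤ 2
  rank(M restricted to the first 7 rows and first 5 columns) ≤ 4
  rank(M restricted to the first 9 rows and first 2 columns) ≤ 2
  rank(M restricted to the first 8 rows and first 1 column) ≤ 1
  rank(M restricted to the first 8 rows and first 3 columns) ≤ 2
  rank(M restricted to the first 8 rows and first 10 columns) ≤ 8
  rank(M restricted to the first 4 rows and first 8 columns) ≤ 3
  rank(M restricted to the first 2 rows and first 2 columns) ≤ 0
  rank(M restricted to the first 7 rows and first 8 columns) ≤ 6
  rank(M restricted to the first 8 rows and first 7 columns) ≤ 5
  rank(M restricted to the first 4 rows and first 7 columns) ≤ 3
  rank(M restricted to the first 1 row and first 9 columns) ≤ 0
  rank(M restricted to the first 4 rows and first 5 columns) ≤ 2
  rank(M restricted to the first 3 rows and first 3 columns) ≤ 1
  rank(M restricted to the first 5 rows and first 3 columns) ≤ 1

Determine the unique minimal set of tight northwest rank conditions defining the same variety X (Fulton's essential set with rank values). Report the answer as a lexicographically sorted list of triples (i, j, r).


Reconstructing r_w from the 28 given conditions:

  row 1: 0 | 0 | 0 | 0 | 0 | 0 | 0 | 0 | 0 | 1
  row 2: 0 | 0 | 0 | 1 | 1 | 1 | 1 | 1 | 1 | 2
  row 3: 0 | 1 | 1 | 2 | 2 | 2 | 2 | 2 | 2 | 3
  row 4: 0 | 1 | 1 | 2 | 2 | 3 | 3 | 3 | 3 | 4
  row 5: 0 | 1 | 1 | 2 | 3 | 4 | 4 | 4 | 4 | 5
  row 6: 0 | 1 | 1 | 2 | 3 | 4 | 4 | 5 | 5 | 6
  row 7: 1 | 2 | 2 | 3 | 4 | 5 | 5 | 6 | 6 | 7
  row 8: 1 | 2 | 2 | 3 | 4 | 5 | 5 | 6 | 7 | 8
  row 9: 1 | 2 | 3 | 4 | 5 | 6 | 6 | 7 | 8 | 9
  row 10: 1 | 2 | 3 | 4 | 5 | 6 | 7 | 8 | 9 | 10

second differences of R give the permutation w = (10, 4, 2, 6, 5, 8, 1, 9, 3, 7).

|D(w)|=23, |Ess(w)|=8:

[(1, 9, 0), (2, 3, 0), (4, 5, 2), (6, 1, 0), (6, 3, 1), (6, 7, 4), (8, 3, 2), (8, 7, 5)]


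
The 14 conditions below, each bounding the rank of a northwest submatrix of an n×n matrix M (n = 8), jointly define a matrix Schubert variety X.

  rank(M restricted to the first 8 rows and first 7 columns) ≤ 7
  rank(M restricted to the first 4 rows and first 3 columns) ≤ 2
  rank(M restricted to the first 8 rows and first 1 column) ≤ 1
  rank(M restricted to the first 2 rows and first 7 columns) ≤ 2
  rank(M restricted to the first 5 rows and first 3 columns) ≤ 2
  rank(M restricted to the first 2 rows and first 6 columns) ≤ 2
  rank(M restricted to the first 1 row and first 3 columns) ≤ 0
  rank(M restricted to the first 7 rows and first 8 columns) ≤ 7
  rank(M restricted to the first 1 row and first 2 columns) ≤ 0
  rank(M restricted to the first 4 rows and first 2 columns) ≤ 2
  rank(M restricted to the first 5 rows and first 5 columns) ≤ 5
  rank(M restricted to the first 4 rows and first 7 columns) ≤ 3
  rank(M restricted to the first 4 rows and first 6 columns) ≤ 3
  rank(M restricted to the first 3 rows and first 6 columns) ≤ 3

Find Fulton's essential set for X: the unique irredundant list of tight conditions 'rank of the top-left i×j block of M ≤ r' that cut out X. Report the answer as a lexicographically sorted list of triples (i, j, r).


Propagating the 14 rank bounds to every northwest block:

  row 1: 0, 0, 0, 1, 1, 1, 1, 1
  row 2: 1, 1, 1, 2, 2, 2, 2, 2
  row 3: 1, 2, 2, 3, 3, 3, 3, 3
  row 4: 1, 2, 2, 3, 3, 3, 3, 4
  row 5: 1, 2, 2, 3, 4, 4, 4, 5
  row 6: 1, 2, 3, 4, 5, 5, 5, 6
  row 7: 1, 2, 3, 4, 5, 6, 6, 7
  row 8: 1, 2, 3, 4, 5, 6, 7, 8

giving w = (4, 1, 2, 8, 5, 3, 6, 7) via Δ²R.

3 SE-corners of the 8-cell Rothe diagram give Ess(w):

[(1, 3, 0), (4, 7, 3), (5, 3, 2)]


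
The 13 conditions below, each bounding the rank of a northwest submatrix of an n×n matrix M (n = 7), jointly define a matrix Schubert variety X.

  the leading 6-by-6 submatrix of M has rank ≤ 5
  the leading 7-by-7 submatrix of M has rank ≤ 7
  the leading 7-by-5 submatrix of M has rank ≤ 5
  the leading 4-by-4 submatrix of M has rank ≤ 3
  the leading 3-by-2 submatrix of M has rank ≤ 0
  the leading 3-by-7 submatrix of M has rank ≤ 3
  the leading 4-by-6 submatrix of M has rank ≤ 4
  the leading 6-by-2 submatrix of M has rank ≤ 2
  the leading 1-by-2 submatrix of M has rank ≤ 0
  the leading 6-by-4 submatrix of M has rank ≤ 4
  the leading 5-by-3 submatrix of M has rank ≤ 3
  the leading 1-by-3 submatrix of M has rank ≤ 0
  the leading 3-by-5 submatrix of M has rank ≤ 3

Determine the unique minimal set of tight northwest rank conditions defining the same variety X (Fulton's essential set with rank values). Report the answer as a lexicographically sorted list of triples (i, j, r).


The tightest implied rank at each (i,j), from the 13 conditions:

  0, 0, 0, 1, 1, 1, 1
  0, 0, 1, 2, 2, 2, 2
  0, 0, 1, 2, 3, 3, 3
  1, 1, 2, 3, 4, 4, 4
  1, 2, 3, 4, 5, 5, 5
  1, 2, 3, 4, 5, 5, 6
  1, 2, 3, 4, 5, 6, 7

reading off 1-entries of Δ²R: w = (4, 3, 5, 1, 2, 7, 6).

|D(w)|=8, |Ess(w)|=3:

[(1, 3, 0), (3, 2, 0), (6, 6, 5)]


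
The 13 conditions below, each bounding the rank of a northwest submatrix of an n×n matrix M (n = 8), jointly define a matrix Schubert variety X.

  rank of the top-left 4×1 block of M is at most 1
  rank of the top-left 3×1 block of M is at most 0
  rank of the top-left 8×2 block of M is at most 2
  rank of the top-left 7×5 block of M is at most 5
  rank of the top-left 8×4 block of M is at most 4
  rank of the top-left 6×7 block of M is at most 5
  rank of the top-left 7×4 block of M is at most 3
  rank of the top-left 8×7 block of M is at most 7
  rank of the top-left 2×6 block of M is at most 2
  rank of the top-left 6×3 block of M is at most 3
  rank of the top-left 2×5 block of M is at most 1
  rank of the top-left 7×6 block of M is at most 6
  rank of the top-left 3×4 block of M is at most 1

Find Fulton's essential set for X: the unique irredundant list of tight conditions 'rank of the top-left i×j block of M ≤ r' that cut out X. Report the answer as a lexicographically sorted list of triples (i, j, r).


Reconstructing r_w from the 13 given conditions:

  i=1: 0  1  1  1  1  1  1  1
  i=2: 0  1  1  1  1  2  2  2
  i=3: 0  1  1  1  2  3  3  3
  i=4: 1  2  2  2  3  4  4  4
  i=5: 1  2  3  3  4  5  5  5
  i=6: 1  2  3  3  4  5  5  6
  i=7: 1  2  3  3  4  5  6  7
  i=8: 1  2  3  4  5  6  7  8

so w = (2, 6, 5, 1, 3, 8, 7, 4).

5 SE-corners of the 11-cell Rothe diagram give Ess(w):

[(2, 5, 1), (3, 1, 0), (3, 4, 1), (6, 7, 5), (7, 4, 3)]


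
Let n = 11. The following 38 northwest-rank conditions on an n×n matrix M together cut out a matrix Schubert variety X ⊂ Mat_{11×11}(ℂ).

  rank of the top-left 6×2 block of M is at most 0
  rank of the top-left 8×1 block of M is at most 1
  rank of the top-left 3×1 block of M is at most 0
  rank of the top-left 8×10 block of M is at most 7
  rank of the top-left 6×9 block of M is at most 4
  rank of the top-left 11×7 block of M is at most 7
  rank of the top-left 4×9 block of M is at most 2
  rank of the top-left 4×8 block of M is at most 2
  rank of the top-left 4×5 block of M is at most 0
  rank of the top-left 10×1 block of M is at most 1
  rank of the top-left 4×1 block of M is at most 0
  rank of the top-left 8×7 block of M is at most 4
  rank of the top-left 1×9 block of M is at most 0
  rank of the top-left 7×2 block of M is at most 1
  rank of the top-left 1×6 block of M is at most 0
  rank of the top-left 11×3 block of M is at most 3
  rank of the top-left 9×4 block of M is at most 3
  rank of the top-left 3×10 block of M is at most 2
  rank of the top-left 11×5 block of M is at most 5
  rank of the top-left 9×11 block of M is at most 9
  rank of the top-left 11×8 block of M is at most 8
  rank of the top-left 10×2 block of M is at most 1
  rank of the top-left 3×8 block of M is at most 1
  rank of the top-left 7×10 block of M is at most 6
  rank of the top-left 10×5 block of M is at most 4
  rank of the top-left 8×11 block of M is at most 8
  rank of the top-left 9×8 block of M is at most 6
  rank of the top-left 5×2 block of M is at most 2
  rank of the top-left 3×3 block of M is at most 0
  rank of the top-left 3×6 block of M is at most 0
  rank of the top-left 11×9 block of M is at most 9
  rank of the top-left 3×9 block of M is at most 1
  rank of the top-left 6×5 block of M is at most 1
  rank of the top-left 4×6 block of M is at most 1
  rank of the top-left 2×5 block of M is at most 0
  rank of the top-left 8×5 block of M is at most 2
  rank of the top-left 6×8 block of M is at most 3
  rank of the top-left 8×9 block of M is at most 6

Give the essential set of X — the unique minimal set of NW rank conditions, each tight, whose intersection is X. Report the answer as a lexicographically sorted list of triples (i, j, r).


Reconstructing r_w from the 38 given conditions:

  R[1]: 0 0 0 0 0 0 0 0 0 1 1
  R[2]: 0 0 0 0 0 0 1 1 1 2 2
  R[3]: 0 0 0 0 0 0 1 1 1 2 3
  R[4]: 0 0 0 0 0 1 2 2 2 3 4
  R[5]: 0 0 1 1 1 2 3 3 3 4 5
  R[6]: 0 0 1 1 1 2 3 3 4 5 6
  R[7]: 1 1 2 2 2 3 4 4 5 6 7
  R[8]: 1 1 2 2 2 3 4 5 6 7 8
  R[9]: 1 1 2 3 3 4 5 6 7 8 9
  R[10]: 1 1 2 3 4 5 6 7 8 9 10
  R[11]: 1 2 3 4 5 6 7 8 9 10 11

second differences of R give the permutation w = (10, 7, 11, 6, 3, 9, 1, 8, 4, 5, 2).

D(w) has 40 cells with 9 SE-corners; essential set:

[(1, 9, 0), (3, 6, 0), (3, 9, 1), (4, 5, 0), (6, 2, 0), (6, 5, 1), (6, 8, 3), (8, 5, 2), (10, 2, 1)]


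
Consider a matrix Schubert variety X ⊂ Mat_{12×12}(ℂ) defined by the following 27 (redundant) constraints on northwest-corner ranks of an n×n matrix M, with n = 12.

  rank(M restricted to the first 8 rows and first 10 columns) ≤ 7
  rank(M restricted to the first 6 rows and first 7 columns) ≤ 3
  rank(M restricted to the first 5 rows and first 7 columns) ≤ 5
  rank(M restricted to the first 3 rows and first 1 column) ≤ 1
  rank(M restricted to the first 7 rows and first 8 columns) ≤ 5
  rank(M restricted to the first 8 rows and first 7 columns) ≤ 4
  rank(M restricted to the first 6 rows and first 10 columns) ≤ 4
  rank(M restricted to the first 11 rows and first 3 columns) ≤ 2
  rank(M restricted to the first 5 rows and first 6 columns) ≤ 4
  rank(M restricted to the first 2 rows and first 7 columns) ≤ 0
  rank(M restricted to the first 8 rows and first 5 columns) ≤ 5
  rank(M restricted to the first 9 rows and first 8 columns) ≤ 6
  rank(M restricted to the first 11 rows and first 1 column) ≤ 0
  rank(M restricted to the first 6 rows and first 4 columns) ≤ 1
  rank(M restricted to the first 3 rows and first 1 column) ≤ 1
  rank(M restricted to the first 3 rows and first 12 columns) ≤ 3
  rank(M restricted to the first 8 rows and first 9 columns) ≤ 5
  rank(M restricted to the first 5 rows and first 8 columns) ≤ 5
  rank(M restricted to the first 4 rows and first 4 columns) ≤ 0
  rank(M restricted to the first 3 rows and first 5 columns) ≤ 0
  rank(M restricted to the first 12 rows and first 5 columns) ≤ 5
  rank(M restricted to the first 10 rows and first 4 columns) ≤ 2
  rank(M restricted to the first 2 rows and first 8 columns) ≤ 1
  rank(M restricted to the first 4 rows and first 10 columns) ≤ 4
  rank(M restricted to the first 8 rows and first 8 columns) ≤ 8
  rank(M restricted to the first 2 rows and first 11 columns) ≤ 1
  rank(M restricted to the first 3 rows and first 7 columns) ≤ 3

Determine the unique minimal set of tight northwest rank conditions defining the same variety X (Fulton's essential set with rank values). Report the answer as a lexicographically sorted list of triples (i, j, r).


Computing R[i][j] = min implied NW-rank bound (n=12, 27 conditions):

  i=1: 0, 0, 0, 0, 0, 0, 0, 1, 1, 1, 1, 1
  i=2: 0, 0, 0, 0, 0, 0, 0, 1, 1, 1, 1, 2
  i=3: 0, 0, 0, 0, 0, 1, 1, 2, 2, 2, 2, 3
  i=4: 0, 0, 0, 0, 1, 2, 2, 3, 3, 3, 3, 4
  i=5: 0, 1, 1, 1, 2, 3, 3, 4, 4, 4, 4, 5
  i=6: 0, 1, 1, 1, 2, 3, 3, 4, 4, 4, 5, 6
  i=7: 0, 1, 2, 2, 3, 4, 4, 5, 5, 5, 6, 7
  i=8: 0, 1, 2, 2, 3, 4, 4, 5, 5, 6, 7, 8
  i=9: 0, 1, 2, 2, 3, 4, 5, 6, 6, 7, 8, 9
  i=10: 0, 1, 2, 2, 3, 4, 5, 6, 7, 8, 9, 10
  i=11: 0, 1, 2, 3, 4, 5, 6, 7, 8, 9, 10, 11
  i=12: 1, 2, 3, 4, 5, 6, 7, 8, 9, 10, 11, 12

second differences of R give the permutation w = (8, 12, 6, 5, 2, 11, 3, 10, 7, 9, 4, 1).

ℓ(w)=43; the 11 essential cells (i,j,r):

[(2, 7, 0), (2, 11, 1), (3, 5, 0), (4, 4, 0), (6, 4, 1), (6, 7, 3), (6, 10, 4), (8, 7, 4), (8, 9, 5), (10, 4, 2), (11, 1, 0)]
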